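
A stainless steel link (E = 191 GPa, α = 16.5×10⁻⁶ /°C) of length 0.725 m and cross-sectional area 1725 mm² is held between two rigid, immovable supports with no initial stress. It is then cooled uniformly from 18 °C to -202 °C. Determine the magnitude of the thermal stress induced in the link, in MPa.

The supports are rigid, so the total axial strain is zero. The restrained thermal strain is ε = αΔT = 16.5×10⁻⁶ × 220 = 3630×10⁻⁶.
The stress required to suppress this strain is σ = Eε = 191×10³ × 3630×10⁻⁶ = 693.3 MPa, tensile since the link is trying to contract.

σ ≈ 693 MPa (tensile)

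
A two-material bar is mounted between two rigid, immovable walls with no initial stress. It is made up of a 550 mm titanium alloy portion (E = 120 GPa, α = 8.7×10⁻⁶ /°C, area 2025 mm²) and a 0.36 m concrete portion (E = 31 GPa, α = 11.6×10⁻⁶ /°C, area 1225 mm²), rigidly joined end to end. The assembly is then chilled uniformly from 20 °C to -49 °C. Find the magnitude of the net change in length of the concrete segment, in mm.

|ΔL| ≈ 0.211 mm

Free thermal contraction of the whole bar: Σ αᵢΔT Lᵢ = 8.7×10⁻⁶×69×550 + 11.6×10⁻⁶×69×360 = 0.6183 mm.
The rigid supports impose zero overall length change; the single axial force P common to all segments must satisfy P Σ Lᵢ/(AᵢEᵢ) = δ_free.
Σ Lᵢ/(AᵢEᵢ) = 550/(2025×120×10³) + 360/(1225×31×10³) = 1.174×10⁻⁵ mm/N.
P = 0.6183 / 1.174×10⁻⁵ = 52650 N = 52.65 kN, tensile.
For the concrete segment, free thermal change = 11.6×10⁻⁶×69×360 = 0.2881 mm and elastic change from P = 52650×360/(1225×31×10³) = 0.4991 mm; these oppose, so the net change is 0.211 mm (segment lengthens).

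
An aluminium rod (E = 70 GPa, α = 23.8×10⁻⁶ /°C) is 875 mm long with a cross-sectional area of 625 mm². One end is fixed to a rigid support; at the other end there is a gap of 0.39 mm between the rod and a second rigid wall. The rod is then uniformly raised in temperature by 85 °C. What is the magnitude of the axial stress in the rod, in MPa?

Free thermal elongation = αΔT L = 23.8×10⁻⁶ × 85 × 875 = 1.77 mm.
The gap closes (δ_free > 0.39 mm) and the wall then resists a further 1.77 − 0.39 = 1.38 mm of expansion.
Compatibility: PL/(AE) = 1.38 mm, so σ = P/A = E × (1.38/875) = 110.4 MPa.

σ ≈ 110 MPa (compressive)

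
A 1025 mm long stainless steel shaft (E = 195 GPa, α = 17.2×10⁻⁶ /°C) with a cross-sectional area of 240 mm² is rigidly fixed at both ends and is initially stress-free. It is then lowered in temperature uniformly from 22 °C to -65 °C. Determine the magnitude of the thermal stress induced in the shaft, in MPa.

σ ≈ 292 MPa (tensile)

The supports are rigid, so the total axial strain is zero. The restrained thermal strain is ε = αΔT = 17.2×10⁻⁶ × 87 = 1496.4×10⁻⁶.
The stress required to suppress this strain is σ = Eε = 195×10³ × 1496.4×10⁻⁶ = 291.8 MPa, tensile since the shaft is trying to contract.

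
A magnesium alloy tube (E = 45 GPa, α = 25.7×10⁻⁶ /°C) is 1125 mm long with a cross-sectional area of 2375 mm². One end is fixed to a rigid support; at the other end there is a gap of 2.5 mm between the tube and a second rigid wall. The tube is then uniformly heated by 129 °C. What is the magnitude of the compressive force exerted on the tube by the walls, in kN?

Free thermal elongation = αΔT L = 25.7×10⁻⁶ × 129 × 1125 = 3.73 mm.
After closing the 2.5 mm clearance, 3.73 − 2.5 = 1.23 mm of expansion remains to be suppressed by the wall.
That suppressed elongation corresponds to σ = E·Δ/L = 45×10³ × 1.23/1125 = 49.19 MPa.
P = σA = 49.19 × 2375 = 116.8 kN.

P ≈ 117 kN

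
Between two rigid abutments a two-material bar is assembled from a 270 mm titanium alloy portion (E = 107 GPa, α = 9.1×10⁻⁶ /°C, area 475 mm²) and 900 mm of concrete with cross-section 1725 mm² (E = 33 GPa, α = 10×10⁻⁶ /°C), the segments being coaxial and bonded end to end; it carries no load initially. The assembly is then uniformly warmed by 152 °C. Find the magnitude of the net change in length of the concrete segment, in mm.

With the walls removed the bar would change length by δ_free = Σ αᵢΔT Lᵢ = 9.1×10⁻⁶×152×270 + 10×10⁻⁶×152×900 = 1.741 mm.
The rigid supports impose zero overall length change; the single axial force P common to all segments must satisfy P Σ Lᵢ/(AᵢEᵢ) = δ_free.
The series flexibility is Σ Lᵢ/(AᵢEᵢ) = 270/(475×107×10³) + 900/(1725×33×10³) = 2.112×10⁻⁵ mm/N.
Hence P = δ_free / Σ(L/AE) = 1.741/2.112×10⁻⁵ = 82.45 kN (compressive).
For the concrete segment, free thermal change = 10×10⁻⁶×152×900 = 1.368 mm and elastic change from P = 82450×900/(1725×33×10³) = 1.303 mm; these oppose, so the net change is 0.0645 mm (segment lengthens).

|ΔL| ≈ 0.0645 mm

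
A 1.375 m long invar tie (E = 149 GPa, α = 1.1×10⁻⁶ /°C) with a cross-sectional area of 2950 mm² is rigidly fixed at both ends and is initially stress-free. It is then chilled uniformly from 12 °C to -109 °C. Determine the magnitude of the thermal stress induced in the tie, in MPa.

With length fixed, the mechanical strain must cancel the thermal strain αΔT = 1.1×10⁻⁶ × 121 = 133.1×10⁻⁶.
The stress required to suppress this strain is σ = Eε = 149×10³ × 133.1×10⁻⁶ = 19.83 MPa, tensile since the tie is trying to contract.

σ ≈ 19.8 MPa (tensile)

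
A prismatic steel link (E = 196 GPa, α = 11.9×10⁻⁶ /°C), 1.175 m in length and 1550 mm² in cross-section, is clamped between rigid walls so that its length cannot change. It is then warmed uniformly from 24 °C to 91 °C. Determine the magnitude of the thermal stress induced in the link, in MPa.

Because both ends are immovable the net strain is zero, and the suppressed thermal strain is αΔT = 11.9×10⁻⁶ × 67 = 797.3×10⁻⁶.
σ = EαΔT = 196×10³ × 11.9×10⁻⁶ × 67 = 156.3 MPa (compressive; the link is trying to expand).

σ ≈ 156 MPa (compressive)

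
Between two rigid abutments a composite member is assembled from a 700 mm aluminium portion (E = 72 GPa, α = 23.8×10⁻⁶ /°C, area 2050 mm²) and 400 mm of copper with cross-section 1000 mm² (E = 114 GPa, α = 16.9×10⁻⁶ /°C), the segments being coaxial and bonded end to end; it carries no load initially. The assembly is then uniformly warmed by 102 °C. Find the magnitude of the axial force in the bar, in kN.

P ≈ 290 kN (compressive)

Free thermal expansion of the whole bar: Σ αᵢΔT Lᵢ = 23.8×10⁻⁶×102×700 + 16.9×10⁻⁶×102×400 = 2.389 mm.
The walls prevent any net length change, so an axial force P (same in every segment) develops. Compatibility: P · Σ Lᵢ/(AᵢEᵢ) = δ_free.
The series flexibility is Σ Lᵢ/(AᵢEᵢ) = 700/(2050×72×10³) + 400/(1000×114×10³) = 8.251×10⁻⁶ mm/N.
So P = 2.389 / 8.251×10⁻⁶ = 289.5 kN, compressive.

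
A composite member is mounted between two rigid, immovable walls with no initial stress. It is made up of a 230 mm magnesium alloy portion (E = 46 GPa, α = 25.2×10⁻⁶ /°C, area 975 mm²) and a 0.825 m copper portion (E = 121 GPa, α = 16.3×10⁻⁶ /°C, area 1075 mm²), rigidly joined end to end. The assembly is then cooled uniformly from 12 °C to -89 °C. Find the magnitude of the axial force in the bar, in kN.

P ≈ 169 kN (tensile)

If the supports were absent, the total length change would be Σ αᵢΔT Lᵢ = 25.2×10⁻⁶×101×230 + 16.3×10⁻⁶×101×825 = 1.944 mm.
The rigid supports impose zero overall length change; the single axial force P common to all segments must satisfy P Σ Lᵢ/(AᵢEᵢ) = δ_free.
The series flexibility is Σ Lᵢ/(AᵢEᵢ) = 230/(975×46×10³) + 825/(1075×121×10³) = 1.147×10⁻⁵ mm/N.
P = 1.944 / 1.147×10⁻⁵ = 169400 N = 169.4 kN, tensile.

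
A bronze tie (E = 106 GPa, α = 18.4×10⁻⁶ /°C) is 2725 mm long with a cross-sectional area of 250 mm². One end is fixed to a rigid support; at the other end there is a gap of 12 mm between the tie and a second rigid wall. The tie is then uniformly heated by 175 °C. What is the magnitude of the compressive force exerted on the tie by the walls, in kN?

If the wall were absent the tie would grow by αΔT L = 18.4×10⁻⁶ × 175 × 2725 = 8.774 mm.
Since δ_free = 8.77 mm is less than the 12 mm gap, the tie never touches the wall. No axial force develops.

P ≈ 0 kN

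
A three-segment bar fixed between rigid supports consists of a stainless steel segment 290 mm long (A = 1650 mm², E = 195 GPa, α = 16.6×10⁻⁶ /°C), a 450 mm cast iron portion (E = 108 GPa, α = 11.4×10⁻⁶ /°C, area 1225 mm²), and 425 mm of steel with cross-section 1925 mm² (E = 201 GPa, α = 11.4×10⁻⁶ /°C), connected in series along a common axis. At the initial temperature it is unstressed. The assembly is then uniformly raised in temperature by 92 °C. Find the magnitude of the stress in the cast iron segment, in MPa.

σ ≈ 206 MPa (compressive)

Free thermal expansion of the whole bar: Σ αᵢΔT Lᵢ = 16.6×10⁻⁶×92×290 + 11.4×10⁻⁶×92×450 + 11.4×10⁻⁶×92×425 = 1.361 mm.
The rigid supports impose zero overall length change; the single axial force P common to all segments must satisfy P Σ Lᵢ/(AᵢEᵢ) = δ_free.
Σ Lᵢ/(AᵢEᵢ) = 290/(1650×195×10³) + 450/(1225×108×10³) + 425/(1925×201×10³) = 5.401×10⁻⁶ mm/N.
So P = 1.361 / 5.401×10⁻⁶ = 251.9 kN, compressive.
σ_{cast iron} = P / A = 251900 / 1225 = 205.6 MPa.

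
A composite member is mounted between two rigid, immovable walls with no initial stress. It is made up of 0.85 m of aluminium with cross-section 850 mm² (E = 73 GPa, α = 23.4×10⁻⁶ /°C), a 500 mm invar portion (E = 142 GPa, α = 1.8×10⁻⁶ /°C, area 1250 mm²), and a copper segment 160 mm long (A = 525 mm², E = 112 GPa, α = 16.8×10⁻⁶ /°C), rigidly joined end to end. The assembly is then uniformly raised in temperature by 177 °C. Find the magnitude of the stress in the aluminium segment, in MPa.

With the walls removed the bar would change length by δ_free = Σ αᵢΔT Lᵢ = 23.4×10⁻⁶×177×850 + 1.8×10⁻⁶×177×500 + 16.8×10⁻⁶×177×160 = 4.156 mm.
The rigid supports impose zero overall length change; the single axial force P common to all segments must satisfy P Σ Lᵢ/(AᵢEᵢ) = δ_free.
The series flexibility is Σ Lᵢ/(AᵢEᵢ) = 850/(850×73×10³) + 500/(1250×142×10³) + 160/(525×112×10³) = 1.924×10⁻⁵ mm/N.
Hence P = δ_free / Σ(L/AE) = 4.156/1.924×10⁻⁵ = 216 kN (compressive).
σ_{aluminium} = P / A = 216000 / 850 = 254.1 MPa.

σ ≈ 254 MPa (compressive)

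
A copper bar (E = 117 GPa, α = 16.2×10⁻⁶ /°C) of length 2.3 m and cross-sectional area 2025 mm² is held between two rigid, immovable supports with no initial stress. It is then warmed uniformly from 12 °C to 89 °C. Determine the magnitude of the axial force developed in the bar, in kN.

P ≈ 296 kN (compressive)

The ends cannot move, so σ = EαΔT = 117×10³ × 16.2×10⁻⁶ × 77 = 145.9 MPa.
Axial force P = σA = 145.9 × 2025 = 295500 N = 295.5 kN, compressive.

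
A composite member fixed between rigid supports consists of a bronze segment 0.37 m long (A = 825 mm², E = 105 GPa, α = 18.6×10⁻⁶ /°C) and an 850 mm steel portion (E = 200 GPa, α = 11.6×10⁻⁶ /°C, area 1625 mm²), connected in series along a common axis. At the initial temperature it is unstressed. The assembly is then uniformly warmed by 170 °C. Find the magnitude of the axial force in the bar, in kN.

If the supports were absent, the total length change would be Σ αᵢΔT Lᵢ = 18.6×10⁻⁶×170×370 + 11.6×10⁻⁶×170×850 = 2.846 mm.
Since the ends are fixed, an axial force P builds up, equal in every segment, with P · Σ Lᵢ/(AᵢEᵢ) = δ_free.
The series flexibility is Σ Lᵢ/(AᵢEᵢ) = 370/(825×105×10³) + 850/(1625×200×10³) = 6.887×10⁻⁶ mm/N.
P = 2.846 / 6.887×10⁻⁶ = 413300 N = 413.3 kN, compressive.

P ≈ 413 kN (compressive)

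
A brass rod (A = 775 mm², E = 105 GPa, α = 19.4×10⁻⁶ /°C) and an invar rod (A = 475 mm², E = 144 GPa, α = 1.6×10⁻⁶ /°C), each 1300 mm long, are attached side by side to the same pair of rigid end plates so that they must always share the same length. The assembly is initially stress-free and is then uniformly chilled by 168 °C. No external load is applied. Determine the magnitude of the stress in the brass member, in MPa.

σ ≈ 143 MPa (tensile)

Equilibrium of a rigid end plate with no external load gives equal and opposite internal forces ±P in the two members. Since α_{brass} > α_{invar}, cooling drives the brass into tension and the invar into compression.
Equating the net (thermal + elastic) strains gives |α₁ − α₂|·ΔT = P·[1/(A₁E₁) + 1/(A₂E₂)].
|α₁ − α₂|·ΔT = 17.8×10⁻⁶ × 168 = 0.00299.
1/(A₁E₁) + 1/(A₂E₂) = 1/(775×105×10³) + 1/(475×144×10³) = 2.691×10⁻⁸ N⁻¹.
So P = 0.00299 / 2.691×10⁻⁸ = 111.1 kN.
σ_{brass} = P/A₁ = 111100/775 = 143.4 MPa, tensile.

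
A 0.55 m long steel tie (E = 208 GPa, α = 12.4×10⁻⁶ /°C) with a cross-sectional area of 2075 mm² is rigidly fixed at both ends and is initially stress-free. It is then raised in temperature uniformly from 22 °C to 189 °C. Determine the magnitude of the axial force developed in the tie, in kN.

With zero net strain, σ = E·αΔT = 208 GPa × 12.4×10⁻⁶ × 167 = 430.7 MPa.
Axial force P = σA = 430.7 × 2075 = 893800 N = 893.8 kN, compressive.

P ≈ 894 kN (compressive)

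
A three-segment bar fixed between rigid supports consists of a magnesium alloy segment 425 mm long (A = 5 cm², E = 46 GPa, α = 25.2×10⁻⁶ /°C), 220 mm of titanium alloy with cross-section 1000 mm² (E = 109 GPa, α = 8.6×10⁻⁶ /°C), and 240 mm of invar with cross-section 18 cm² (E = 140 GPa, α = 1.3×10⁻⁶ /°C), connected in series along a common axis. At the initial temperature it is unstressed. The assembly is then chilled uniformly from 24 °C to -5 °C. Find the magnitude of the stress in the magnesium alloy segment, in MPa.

With the walls removed the bar would change length by δ_free = Σ αᵢΔT Lᵢ = 25.2×10⁻⁶×29×425 + 8.6×10⁻⁶×29×220 + 1.3×10⁻⁶×29×240 = 0.3745 mm.
The walls prevent any net length change, so an axial force P (same in every segment) develops. Compatibility: P · Σ Lᵢ/(AᵢEᵢ) = δ_free.
Σ Lᵢ/(AᵢEᵢ) = 425/(500×46×10³) + 220/(1000×109×10³) + 240/(1800×140×10³) = 2.145×10⁻⁵ mm/N.
So P = 0.3745 / 2.145×10⁻⁵ = 17.46 kN, tensile.
σ_{magnesium alloy} = P / A = 17460 / 500 = 34.92 MPa.

σ ≈ 34.9 MPa (tensile)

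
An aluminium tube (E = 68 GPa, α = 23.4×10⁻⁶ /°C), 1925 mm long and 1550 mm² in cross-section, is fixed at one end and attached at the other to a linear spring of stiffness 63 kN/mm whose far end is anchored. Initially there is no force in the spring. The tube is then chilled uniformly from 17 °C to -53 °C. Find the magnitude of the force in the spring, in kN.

P ≈ 92.4 kN

If the spring were absent the tube would shorten by αΔT L = 23.4×10⁻⁶ × 70 × 1925 = 3.153 mm.
Let P be the tensile force in the spring. The tube extends elastically by PL/(AE) and the spring stretches by P/k; together these equal δ_free.
P [ L/(AE) + 1/k ] = δ_free → P [ 1925/(1550×68×10³) + 1/(63×10³) ] = 3.153.
P = 3.153 / 3.414×10⁻⁵ = 92370 N.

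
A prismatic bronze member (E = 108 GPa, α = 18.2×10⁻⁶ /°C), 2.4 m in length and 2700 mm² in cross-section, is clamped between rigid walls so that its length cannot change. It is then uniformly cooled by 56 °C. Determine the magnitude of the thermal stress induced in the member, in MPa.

Because both ends are immovable the net strain is zero, and the suppressed thermal strain is αΔT = 18.2×10⁻⁶ × 56 = 1019.2×10⁻⁶.
Hence σ = E·αΔT = 108×10³ × 1019.2×10⁻⁶ = 110.1 MPa, tensile.

σ ≈ 110 MPa (tensile)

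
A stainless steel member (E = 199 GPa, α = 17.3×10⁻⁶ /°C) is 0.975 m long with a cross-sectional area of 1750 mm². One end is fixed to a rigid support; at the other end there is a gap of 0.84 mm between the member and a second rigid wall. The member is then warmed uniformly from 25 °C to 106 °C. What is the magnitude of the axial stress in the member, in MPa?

σ ≈ 107 MPa (compressive)

If the wall were absent the member would grow by αΔT L = 17.3×10⁻⁶ × 81 × 975 = 1.366 mm.
After closing the 0.84 mm clearance, 1.366 − 0.84 = 0.5263 mm of expansion remains to be suppressed by the wall.
That suppressed elongation corresponds to σ = E·Δ/L = 199×10³ × 0.5263/975 = 107.4 MPa.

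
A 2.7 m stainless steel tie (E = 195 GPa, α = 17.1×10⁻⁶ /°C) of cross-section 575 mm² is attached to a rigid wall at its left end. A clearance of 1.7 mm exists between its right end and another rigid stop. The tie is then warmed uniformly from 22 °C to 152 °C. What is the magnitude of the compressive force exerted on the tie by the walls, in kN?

If the wall were absent the tie would grow by αΔT L = 17.1×10⁻⁶ × 130 × 2700 = 6.002 mm.
After closing the 1.7 mm clearance, 6.002 − 1.7 = 4.302 mm of expansion remains to be suppressed by the wall.
Compatibility: PL/(AE) = 4.302 mm, so σ = P/A = E × (4.302/2700) = 310.7 MPa.
P = σA = 310.7 × 575 = 178.7 kN.

P ≈ 179 kN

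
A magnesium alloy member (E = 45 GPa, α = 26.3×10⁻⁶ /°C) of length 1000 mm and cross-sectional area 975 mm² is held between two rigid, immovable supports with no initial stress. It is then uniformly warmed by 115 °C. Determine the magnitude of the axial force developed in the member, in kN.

P ≈ 133 kN (compressive)

With zero net strain, σ = E·αΔT = 45 GPa × 26.3×10⁻⁶ × 115 = 136.1 MPa.
P = AEαΔT = 975 × 45×10³ × 26.3×10⁻⁶ × 115 = 132.7 kN (compressive).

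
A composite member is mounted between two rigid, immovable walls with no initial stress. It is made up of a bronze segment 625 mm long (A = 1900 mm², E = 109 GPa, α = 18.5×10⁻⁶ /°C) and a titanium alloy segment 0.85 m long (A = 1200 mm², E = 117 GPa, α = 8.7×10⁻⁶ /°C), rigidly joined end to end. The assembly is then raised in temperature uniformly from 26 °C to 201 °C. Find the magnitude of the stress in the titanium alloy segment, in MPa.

Free thermal expansion of the whole bar: Σ αᵢΔT Lᵢ = 18.5×10⁻⁶×175×625 + 8.7×10⁻⁶×175×850 = 3.318 mm.
The walls prevent any net length change, so an axial force P (same in every segment) develops. Compatibility: P · Σ Lᵢ/(AᵢEᵢ) = δ_free.
The series flexibility is Σ Lᵢ/(AᵢEᵢ) = 625/(1900×109×10³) + 850/(1200×117×10³) = 9.072×10⁻⁶ mm/N.
So P = 3.318 / 9.072×10⁻⁶ = 365.7 kN, compressive.
σ_{titanium alloy} = P / A = 365700 / 1200 = 304.7 MPa.

σ ≈ 305 MPa (compressive)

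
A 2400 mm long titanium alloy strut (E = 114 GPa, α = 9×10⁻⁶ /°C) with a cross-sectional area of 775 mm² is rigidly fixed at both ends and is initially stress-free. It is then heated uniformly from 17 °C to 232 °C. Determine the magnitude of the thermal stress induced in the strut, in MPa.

σ ≈ 221 MPa (compressive)

Because both ends are immovable the net strain is zero, and the suppressed thermal strain is αΔT = 9×10⁻⁶ × 215 = 1935×10⁻⁶.
σ = EαΔT = 114×10³ × 9×10⁻⁶ × 215 = 220.6 MPa (compressive; the strut is trying to expand).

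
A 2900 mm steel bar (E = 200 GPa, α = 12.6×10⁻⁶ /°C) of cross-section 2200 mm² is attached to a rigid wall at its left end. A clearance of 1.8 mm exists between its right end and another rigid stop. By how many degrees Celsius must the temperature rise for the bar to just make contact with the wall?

Contact occurs when the free expansion equals the gap: αΔT L = 1.8 mm.
ΔT = 1.8 / (12.6×10⁻⁶ × 2900) = 49.26 °C.

ΔT ≈ 49.3 °C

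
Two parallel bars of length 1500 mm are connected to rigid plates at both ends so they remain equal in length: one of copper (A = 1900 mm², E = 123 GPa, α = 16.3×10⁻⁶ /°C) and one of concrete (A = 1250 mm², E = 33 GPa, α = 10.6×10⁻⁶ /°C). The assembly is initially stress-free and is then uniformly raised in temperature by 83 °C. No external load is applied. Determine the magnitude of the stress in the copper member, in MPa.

σ ≈ 8.73 MPa (compressive)

Equilibrium of a rigid end plate with no external load gives equal and opposite internal forces ±P in the two members. Since α_{copper} > α_{concrete}, heating drives the copper into compression and the concrete into tension.
Equating the net (thermal + elastic) strains gives |α₁ − α₂|·ΔT = P·[1/(A₁E₁) + 1/(A₂E₂)].
|α₁ − α₂|·ΔT = 5.7×10⁻⁶ × 83 = 0.0004731.
1/(A₁E₁) + 1/(A₂E₂) = 1/(1900×123×10³) + 1/(1250×33×10³) = 2.852×10⁻⁸ N⁻¹.
P = 0.0004731 / 2.852×10⁻⁸ = 16590 N = 16.59 kN.
σ_{copper} = P/A₁ = 16590/1900 = 8.73 MPa, compressive.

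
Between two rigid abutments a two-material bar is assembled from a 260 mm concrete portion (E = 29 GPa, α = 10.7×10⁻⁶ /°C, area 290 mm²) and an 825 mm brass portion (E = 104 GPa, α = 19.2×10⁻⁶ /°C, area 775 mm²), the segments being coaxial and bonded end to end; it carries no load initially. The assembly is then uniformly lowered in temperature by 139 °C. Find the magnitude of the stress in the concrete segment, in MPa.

If the supports were absent, the total length change would be Σ αᵢΔT Lᵢ = 10.7×10⁻⁶×139×260 + 19.2×10⁻⁶×139×825 = 2.588 mm.
The rigid supports impose zero overall length change; the single axial force P common to all segments must satisfy P Σ Lᵢ/(AᵢEᵢ) = δ_free.
Σ Lᵢ/(AᵢEᵢ) = 260/(290×29×10³) + 825/(775×104×10³) = 4.115×10⁻⁵ mm/N.
Hence P = δ_free / Σ(L/AE) = 2.588/4.115×10⁻⁵ = 62.9 kN (tensile).
σ_{concrete} = P / A = 62900 / 290 = 216.9 MPa.

σ ≈ 217 MPa (tensile)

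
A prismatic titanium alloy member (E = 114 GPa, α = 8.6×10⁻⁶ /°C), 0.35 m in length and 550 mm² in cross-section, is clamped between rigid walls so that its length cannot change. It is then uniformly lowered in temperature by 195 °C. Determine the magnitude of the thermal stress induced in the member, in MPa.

σ ≈ 191 MPa (tensile)

Because both ends are immovable the net strain is zero, and the suppressed thermal strain is αΔT = 8.6×10⁻⁶ × 195 = 1677×10⁻⁶.
Hence σ = E·αΔT = 114×10³ × 1677×10⁻⁶ = 191.2 MPa, tensile.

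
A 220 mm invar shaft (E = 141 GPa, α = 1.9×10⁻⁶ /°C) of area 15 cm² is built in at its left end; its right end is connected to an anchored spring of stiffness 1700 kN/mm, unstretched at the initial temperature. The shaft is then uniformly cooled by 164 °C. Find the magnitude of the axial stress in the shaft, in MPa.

σ ≈ 28.1 MPa (tensile)

If the spring were absent the shaft would shorten by αΔT L = 1.9×10⁻⁶ × 164 × 220 = 0.06855 mm.
With a force P in the spring, the elastic change of the shaft is PL/(AE) and that of the spring is P/k; compatibility requires their sum to equal δ_free.
So P = δ_free / [L/(AE) + 1/k] = 0.06855 / [ 220/(1500×141×10³) + 1/(1700×10³) ].
P = 0.06855 / 1.628×10⁻⁶ = 42100 N.
σ = P/A = 42100/1500 = 28.06 MPa.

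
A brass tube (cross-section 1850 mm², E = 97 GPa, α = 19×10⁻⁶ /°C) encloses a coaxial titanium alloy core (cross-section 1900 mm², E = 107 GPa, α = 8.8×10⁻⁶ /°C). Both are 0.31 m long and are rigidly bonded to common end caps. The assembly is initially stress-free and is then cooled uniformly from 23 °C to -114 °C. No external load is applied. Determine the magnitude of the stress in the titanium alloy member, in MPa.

The brass has the larger α, so on cooling it would change length more than the titanium alloy if both were free. The rigid plates force a common final length, so the brass is put into tension and the titanium alloy into compression, with equal and opposite forces P (no external load).
Setting the final lengths equal and cancelling L: (α₁ − α₂)ΔT = P/(A₁E₁) + P/(A₂E₂).
|α₁ − α₂|·ΔT = 10.2×10⁻⁶ × 137 = 0.001397.
1/(A₁E₁) + 1/(A₂E₂) = 1/(1850×97×10³) + 1/(1900×107×10³) = 1.049×10⁻⁸ N⁻¹.
P = 0.001397 / 1.049×10⁻⁸ = 133200 N = 133.2 kN.
σ_{titanium alloy} = P/A₂ = 133200/1900 = 70.1 MPa, compressive.

σ ≈ 70.1 MPa (compressive)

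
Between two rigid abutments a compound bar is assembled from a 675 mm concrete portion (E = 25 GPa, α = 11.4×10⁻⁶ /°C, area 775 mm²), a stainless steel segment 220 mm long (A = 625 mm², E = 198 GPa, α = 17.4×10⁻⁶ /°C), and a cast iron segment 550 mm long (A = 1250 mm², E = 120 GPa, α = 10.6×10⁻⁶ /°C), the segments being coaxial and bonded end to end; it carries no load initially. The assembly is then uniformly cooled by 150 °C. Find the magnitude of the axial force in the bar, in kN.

P ≈ 64.6 kN (tensile)

With the walls removed the bar would change length by δ_free = Σ αᵢΔT Lᵢ = 11.4×10⁻⁶×150×675 + 17.4×10⁻⁶×150×220 + 10.6×10⁻⁶×150×550 = 2.603 mm.
The rigid supports impose zero overall length change; the single axial force P common to all segments must satisfy P Σ Lᵢ/(AᵢEᵢ) = δ_free.
The series flexibility is Σ Lᵢ/(AᵢEᵢ) = 675/(775×25×10³) + 220/(625×198×10³) + 550/(1250×120×10³) = 4.028×10⁻⁵ mm/N.
P = 2.603 / 4.028×10⁻⁵ = 64620 N = 64.62 kN, tensile.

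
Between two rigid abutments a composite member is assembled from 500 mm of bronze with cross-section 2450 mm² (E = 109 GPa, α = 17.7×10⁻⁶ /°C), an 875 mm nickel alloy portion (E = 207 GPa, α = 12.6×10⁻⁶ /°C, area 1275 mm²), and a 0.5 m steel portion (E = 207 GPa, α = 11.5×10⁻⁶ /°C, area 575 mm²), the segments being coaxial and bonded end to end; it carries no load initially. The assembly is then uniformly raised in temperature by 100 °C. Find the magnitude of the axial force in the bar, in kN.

If the supports were absent, the total length change would be Σ αᵢΔT Lᵢ = 17.7×10⁻⁶×100×500 + 12.6×10⁻⁶×100×875 + 11.5×10⁻⁶×100×500 = 2.562 mm.
The rigid supports impose zero overall length change; the single axial force P common to all segments must satisfy P Σ Lᵢ/(AᵢEᵢ) = δ_free.
The series flexibility is Σ Lᵢ/(AᵢEᵢ) = 500/(2450×109×10³) + 875/(1275×207×10³) + 500/(575×207×10³) = 9.388×10⁻⁶ mm/N.
Hence P = δ_free / Σ(L/AE) = 2.562/9.388×10⁻⁶ = 272.9 kN (compressive).

P ≈ 273 kN (compressive)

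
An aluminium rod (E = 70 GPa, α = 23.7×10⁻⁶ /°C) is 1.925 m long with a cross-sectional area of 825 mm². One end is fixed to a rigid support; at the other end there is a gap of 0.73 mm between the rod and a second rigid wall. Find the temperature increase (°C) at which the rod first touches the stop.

ΔT ≈ 16 °C

The gap closes when αΔT L = 0.73 mm, since the rod is still unstressed at that instant.
So ΔT = g/(αL) = 0.73/(23.7×10⁻⁶ × 1925) = 16 °C.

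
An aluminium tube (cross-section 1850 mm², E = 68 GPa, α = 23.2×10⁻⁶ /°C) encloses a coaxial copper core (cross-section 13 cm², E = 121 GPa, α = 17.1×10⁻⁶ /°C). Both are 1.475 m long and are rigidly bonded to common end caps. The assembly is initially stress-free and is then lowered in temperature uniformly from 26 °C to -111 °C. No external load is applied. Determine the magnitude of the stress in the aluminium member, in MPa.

Equilibrium of a rigid end plate with no external load gives equal and opposite internal forces ±P in the two members. Since α_{aluminium} > α_{copper}, cooling drives the aluminium into tension and the copper into compression.
Setting the final lengths equal and cancelling L: (α₁ − α₂)ΔT = P/(A₁E₁) + P/(A₂E₂).
|α₁ − α₂|·ΔT = 6.1×10⁻⁶ × 137 = 0.0008357.
1/(A₁E₁) + 1/(A₂E₂) = 1/(1850×68×10³) + 1/(1300×121×10³) = 1.431×10⁻⁸ N⁻¹.
So P = 0.0008357 / 1.431×10⁻⁸ = 58.41 kN.
σ_{aluminium} = P/A₁ = 58410/1850 = 31.58 MPa, tensile.

σ ≈ 31.6 MPa (tensile)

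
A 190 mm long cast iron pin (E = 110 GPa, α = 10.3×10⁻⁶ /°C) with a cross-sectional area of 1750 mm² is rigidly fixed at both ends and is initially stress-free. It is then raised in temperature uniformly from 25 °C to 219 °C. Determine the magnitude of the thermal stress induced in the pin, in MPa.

The supports are rigid, so the total axial strain is zero. The restrained thermal strain is ε = αΔT = 10.3×10⁻⁶ × 194 = 1998.2×10⁻⁶.
The stress required to suppress this strain is σ = Eε = 110×10³ × 1998.2×10⁻⁶ = 219.8 MPa, compressive since the pin is trying to expand.

σ ≈ 220 MPa (compressive)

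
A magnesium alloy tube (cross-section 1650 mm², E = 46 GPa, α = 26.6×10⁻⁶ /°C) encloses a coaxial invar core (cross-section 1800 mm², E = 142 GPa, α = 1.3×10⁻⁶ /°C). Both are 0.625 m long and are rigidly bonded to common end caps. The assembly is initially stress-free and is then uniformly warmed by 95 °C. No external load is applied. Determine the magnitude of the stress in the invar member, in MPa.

σ ≈ 78.1 MPa (tensile)

Equilibrium of a rigid end plate with no external load gives equal and opposite internal forces ±P in the two members. Since α_{magnesium alloy} > α_{invar}, heating drives the magnesium alloy into compression and the invar into tension.
Setting the final lengths equal and cancelling L: (α₁ − α₂)ΔT = P/(A₁E₁) + P/(A₂E₂).
|α₁ − α₂|·ΔT = 25.3×10⁻⁶ × 95 = 0.002403.
1/(A₁E₁) + 1/(A₂E₂) = 1/(1650×46×10³) + 1/(1800×142×10³) = 1.709×10⁻⁸ N⁻¹.
So P = 0.002403 / 1.709×10⁻⁸ = 140.7 kN.
σ_{invar} = P/A₂ = 140700/1800 = 78.14 MPa, tensile.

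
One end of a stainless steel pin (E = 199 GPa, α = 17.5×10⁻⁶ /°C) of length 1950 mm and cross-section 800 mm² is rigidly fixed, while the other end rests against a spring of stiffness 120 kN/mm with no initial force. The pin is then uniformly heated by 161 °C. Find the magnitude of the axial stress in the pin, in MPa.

Free thermal expansion: δ_free = αΔT L = 17.5×10⁻⁶ × 161 × 1950 = 5.494 mm.
Let P be the compressive force at the spring. The pin shortens elastically by PL/(AE) and the spring compresses by P/k; together these equal δ_free.
So P = δ_free / [L/(AE) + 1/k] = 5.494 / [ 1950/(800×199×10³) + 1/(120×10³) ].
P = 5.494 / 2.058×10⁻⁵ = 266900 N.
σ = P/A = 266900/800 = 333.7 MPa.

σ ≈ 334 MPa (compressive)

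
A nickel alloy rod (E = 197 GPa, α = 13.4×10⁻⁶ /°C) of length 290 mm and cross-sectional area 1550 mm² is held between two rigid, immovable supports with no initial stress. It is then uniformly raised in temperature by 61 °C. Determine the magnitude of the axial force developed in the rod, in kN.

P ≈ 250 kN (compressive)

Full restraint means ε = 0, so the stress is σ = EαΔT = 197×10³ × 13.4×10⁻⁶ × 61 = 161 MPa.
Then P = σA = 161 × 1550 mm² = 249.6 kN, compressive.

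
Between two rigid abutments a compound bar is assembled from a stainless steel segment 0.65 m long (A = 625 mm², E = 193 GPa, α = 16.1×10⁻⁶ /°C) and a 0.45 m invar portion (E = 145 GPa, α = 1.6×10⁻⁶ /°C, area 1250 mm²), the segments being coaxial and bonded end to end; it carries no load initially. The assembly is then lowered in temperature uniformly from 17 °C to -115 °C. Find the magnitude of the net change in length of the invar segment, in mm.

With the walls removed the bar would change length by δ_free = Σ αᵢΔT Lᵢ = 16.1×10⁻⁶×132×650 + 1.6×10⁻⁶×132×450 = 1.476 mm.
Since the ends are fixed, an axial force P builds up, equal in every segment, with P · Σ Lᵢ/(AᵢEᵢ) = δ_free.
The series flexibility is Σ Lᵢ/(AᵢEᵢ) = 650/(625×193×10³) + 450/(1250×145×10³) = 7.871×10⁻⁶ mm/N.
Hence P = δ_free / Σ(L/AE) = 1.476/7.871×10⁻⁶ = 187.6 kN (tensile).
For the invar segment, free thermal change = 1.6×10⁻⁶×132×450 = 0.09504 mm and elastic change from P = 187600×450/(1250×145×10³) = 0.4657 mm; these oppose, so the net change is 0.371 mm (segment lengthens).

|ΔL| ≈ 0.371 mm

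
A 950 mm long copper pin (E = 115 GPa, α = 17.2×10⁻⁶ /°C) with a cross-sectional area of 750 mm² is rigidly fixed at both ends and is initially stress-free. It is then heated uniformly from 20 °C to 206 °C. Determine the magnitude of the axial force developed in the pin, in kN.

With zero net strain, σ = E·αΔT = 115 GPa × 17.2×10⁻⁶ × 186 = 367.9 MPa.
P = AEαΔT = 750 × 115×10³ × 17.2×10⁻⁶ × 186 = 275.9 kN (compressive).

P ≈ 276 kN (compressive)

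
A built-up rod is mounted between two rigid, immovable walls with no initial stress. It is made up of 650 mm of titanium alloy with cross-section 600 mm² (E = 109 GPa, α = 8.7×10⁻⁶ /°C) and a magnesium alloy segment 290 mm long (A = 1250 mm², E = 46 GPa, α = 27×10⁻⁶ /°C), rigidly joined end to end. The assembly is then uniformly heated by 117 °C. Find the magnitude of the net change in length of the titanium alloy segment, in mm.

|ΔL| ≈ 0.385 mm

With the walls removed the bar would change length by δ_free = Σ αᵢΔT Lᵢ = 8.7×10⁻⁶×117×650 + 27×10⁻⁶×117×290 = 1.578 mm.
The walls prevent any net length change, so an axial force P (same in every segment) develops. Compatibility: P · Σ Lᵢ/(AᵢEᵢ) = δ_free.
The series flexibility is Σ Lᵢ/(AᵢEᵢ) = 650/(600×109×10³) + 290/(1250×46×10³) = 1.498×10⁻⁵ mm/N.
So P = 1.578 / 1.498×10⁻⁵ = 105.3 kN, compressive.
For the titanium alloy segment, free thermal change = 8.7×10⁻⁶×117×650 = 0.6616 mm and elastic change from P = 105300×650/(600×109×10³) = 1.047 mm; these oppose, so the net change is 0.385 mm (segment shortens).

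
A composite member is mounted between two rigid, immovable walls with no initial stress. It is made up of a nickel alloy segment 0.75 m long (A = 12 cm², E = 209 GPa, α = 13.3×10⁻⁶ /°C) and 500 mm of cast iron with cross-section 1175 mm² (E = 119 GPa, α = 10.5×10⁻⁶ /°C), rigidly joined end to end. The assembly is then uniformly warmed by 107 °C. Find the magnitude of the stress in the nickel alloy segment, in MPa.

σ ≈ 207 MPa (compressive)

If the supports were absent, the total length change would be Σ αᵢΔT Lᵢ = 13.3×10⁻⁶×107×750 + 10.5×10⁻⁶×107×500 = 1.629 mm.
Since the ends are fixed, an axial force P builds up, equal in every segment, with P · Σ Lᵢ/(AᵢEᵢ) = δ_free.
Σ Lᵢ/(AᵢEᵢ) = 750/(1200×209×10³) + 500/(1175×119×10³) = 6.566×10⁻⁶ mm/N.
Hence P = δ_free / Σ(L/AE) = 1.629/6.566×10⁻⁶ = 248.1 kN (compressive).
σ_{nickel alloy} = P / A = 248100 / 1200 = 206.7 MPa.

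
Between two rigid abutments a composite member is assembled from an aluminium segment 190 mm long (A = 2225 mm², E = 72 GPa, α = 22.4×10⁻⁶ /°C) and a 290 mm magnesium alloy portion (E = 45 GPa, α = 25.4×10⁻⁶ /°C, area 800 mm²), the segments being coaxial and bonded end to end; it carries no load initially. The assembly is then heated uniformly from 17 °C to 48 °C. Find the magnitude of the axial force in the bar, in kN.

P ≈ 39 kN (compressive)

If the supports were absent, the total length change would be Σ αᵢΔT Lᵢ = 22.4×10⁻⁶×31×190 + 25.4×10⁻⁶×31×290 = 0.3603 mm.
The rigid supports impose zero overall length change; the single axial force P common to all segments must satisfy P Σ Lᵢ/(AᵢEᵢ) = δ_free.
Σ Lᵢ/(AᵢEᵢ) = 190/(2225×72×10³) + 290/(800×45×10³) = 9.242×10⁻⁶ mm/N.
P = 0.3603 / 9.242×10⁻⁶ = 38980 N = 38.98 kN, compressive.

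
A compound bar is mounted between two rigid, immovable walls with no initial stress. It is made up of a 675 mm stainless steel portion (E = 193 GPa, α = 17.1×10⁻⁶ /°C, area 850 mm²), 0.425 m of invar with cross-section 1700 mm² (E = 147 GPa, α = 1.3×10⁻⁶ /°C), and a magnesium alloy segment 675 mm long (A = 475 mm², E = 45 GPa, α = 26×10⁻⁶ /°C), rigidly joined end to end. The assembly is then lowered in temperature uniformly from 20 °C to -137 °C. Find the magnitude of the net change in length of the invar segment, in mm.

Free thermal contraction of the whole bar: Σ αᵢΔT Lᵢ = 17.1×10⁻⁶×157×675 + 1.3×10⁻⁶×157×425 + 26×10⁻⁶×157×675 = 4.654 mm.
Since the ends are fixed, an axial force P builds up, equal in every segment, with P · Σ Lᵢ/(AᵢEᵢ) = δ_free.
The series flexibility is Σ Lᵢ/(AᵢEᵢ) = 675/(850×193×10³) + 425/(1700×147×10³) + 675/(475×45×10³) = 3.739×10⁻⁵ mm/N.
Hence P = δ_free / Σ(L/AE) = 4.654/3.739×10⁻⁵ = 124.5 kN (tensile).
For the invar segment, free thermal change = 1.3×10⁻⁶×157×425 = 0.08674 mm and elastic change from P = 124500×425/(1700×147×10³) = 0.2117 mm; these oppose, so the net change is 0.125 mm (segment lengthens).

|ΔL| ≈ 0.125 mm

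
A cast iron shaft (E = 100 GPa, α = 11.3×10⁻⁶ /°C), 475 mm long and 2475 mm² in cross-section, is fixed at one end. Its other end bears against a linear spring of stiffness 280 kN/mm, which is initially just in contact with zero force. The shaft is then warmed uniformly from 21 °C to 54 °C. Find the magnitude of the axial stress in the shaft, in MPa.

σ ≈ 13 MPa (compressive)

If the spring were absent the shaft would lengthen by αΔT L = 11.3×10⁻⁶ × 33 × 475 = 0.1771 mm.
Let P be the compressive force at the spring. The shaft shortens elastically by PL/(AE) and the spring compresses by P/k; together these equal δ_free.
P [ L/(AE) + 1/k ] = δ_free → P [ 475/(2475×100×10³) + 1/(280×10³) ] = 0.1771.
P = 0.1771 / 5.491×10⁻⁶ = 32260 N.
σ = P/A = 32260/2475 = 13.03 MPa.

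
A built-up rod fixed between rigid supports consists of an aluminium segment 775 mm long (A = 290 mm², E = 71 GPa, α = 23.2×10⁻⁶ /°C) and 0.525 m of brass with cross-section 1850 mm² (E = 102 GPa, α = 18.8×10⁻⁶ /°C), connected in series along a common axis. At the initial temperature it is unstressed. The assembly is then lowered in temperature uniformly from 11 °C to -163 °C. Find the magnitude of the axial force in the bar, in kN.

P ≈ 120 kN (tensile)

With the walls removed the bar would change length by δ_free = Σ αᵢΔT Lᵢ = 23.2×10⁻⁶×174×775 + 18.8×10⁻⁶×174×525 = 4.846 mm.
The rigid supports impose zero overall length change; the single axial force P common to all segments must satisfy P Σ Lᵢ/(AᵢEᵢ) = δ_free.
Σ Lᵢ/(AᵢEᵢ) = 775/(290×71×10³) + 525/(1850×102×10³) = 4.042×10⁻⁵ mm/N.
So P = 4.846 / 4.042×10⁻⁵ = 119.9 kN, tensile.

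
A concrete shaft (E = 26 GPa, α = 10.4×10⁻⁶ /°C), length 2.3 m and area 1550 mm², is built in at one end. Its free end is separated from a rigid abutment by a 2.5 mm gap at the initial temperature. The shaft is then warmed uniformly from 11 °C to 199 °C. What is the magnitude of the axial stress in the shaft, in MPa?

Free thermal elongation = αΔT L = 10.4×10⁻⁶ × 188 × 2300 = 4.497 mm.
After closing the 2.5 mm clearance, 4.497 − 2.5 = 1.997 mm of expansion remains to be suppressed by the wall.
That suppressed elongation corresponds to σ = E·Δ/L = 26×10³ × 1.997/2300 = 22.57 MPa.

σ ≈ 22.6 MPa (compressive)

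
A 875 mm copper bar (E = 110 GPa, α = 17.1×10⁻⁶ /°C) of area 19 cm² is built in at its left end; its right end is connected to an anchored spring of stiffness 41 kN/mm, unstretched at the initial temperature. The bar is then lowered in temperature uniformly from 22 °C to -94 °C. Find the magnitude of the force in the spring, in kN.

P ≈ 60.7 kN

Free thermal contraction: δ_free = αΔT L = 17.1×10⁻⁶ × 116 × 875 = 1.736 mm.
With a force P in the spring, the elastic change of the bar is PL/(AE) and that of the spring is P/k; compatibility requires their sum to equal δ_free.
So P = δ_free / [L/(AE) + 1/k] = 1.736 / [ 875/(1900×110×10³) + 1/(41×10³) ].
P = 1.736 / 2.858×10⁻⁵ = 60740 N.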